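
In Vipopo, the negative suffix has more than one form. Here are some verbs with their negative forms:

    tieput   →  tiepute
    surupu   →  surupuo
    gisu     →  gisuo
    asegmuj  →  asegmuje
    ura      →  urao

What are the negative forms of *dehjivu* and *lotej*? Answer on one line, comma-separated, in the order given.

The suffix is conditioned by the final sound: -e when the stem ends in a consonant (*tieput*, *asegmuj*); -o when the stem ends in a vowel (*surupu*, *gisu*, *ura*).
*dehjivu*: final sound = /u/, a vowel → -o → *dehjivuo*.
Since the final sound of *lotej* is /j/ (a consonant), it takes -e, giving *loteje*.

dehjivuo, loteje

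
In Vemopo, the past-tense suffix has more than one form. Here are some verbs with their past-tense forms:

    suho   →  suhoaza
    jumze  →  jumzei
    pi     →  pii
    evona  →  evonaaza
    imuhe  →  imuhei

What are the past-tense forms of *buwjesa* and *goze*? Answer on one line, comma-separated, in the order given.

Looking at the last vowel of each stem: -i when the last vowel of the stem is a front vowel (*jumze*, *pi*, *imuhe*); -aza when the last vowel of the stem is a back vowel (*suho*, *evona*).
*buwjesa* — last vowel /a/ (a back vowel) → -aza → *buwjesaaza*.
*goze* — last vowel /e/ (a front vowel) → -i → *gozei*.

buwjesaaza, gozei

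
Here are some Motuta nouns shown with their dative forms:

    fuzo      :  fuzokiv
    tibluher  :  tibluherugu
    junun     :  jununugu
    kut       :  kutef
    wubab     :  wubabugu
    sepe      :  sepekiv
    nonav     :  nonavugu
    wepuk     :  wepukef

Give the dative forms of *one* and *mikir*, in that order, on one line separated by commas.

The pattern is voicing of the final sound: -ef when the stem ends in a voiceless consonant (*kut*, *wepuk*); -ugu when the stem ends in a voiced consonant (*tibluher*, *junun*, *wubab*, *nonav*); -kiv when the stem ends in a vowel (*fuzo*, *sepe*).
The final sound of *one* is /e/, which is a vowel, so the suffix is -kiv, giving *onekiv*.
*mikir* — final sound /r/ (a voiced consonant) → -ugu → *mikirugu*.

onekiv, mikirugu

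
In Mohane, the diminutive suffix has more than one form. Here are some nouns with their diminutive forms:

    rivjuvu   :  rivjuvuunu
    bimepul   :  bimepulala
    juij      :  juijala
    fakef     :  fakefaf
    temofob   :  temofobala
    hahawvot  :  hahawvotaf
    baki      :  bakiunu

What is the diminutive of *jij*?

The pattern is voicing of the final sound: -af when the stem ends in a voiceless consonant (*fakef*, *hahawvot*); -ala when the stem ends in a voiced consonant (*bimepul*, *juij*, *temofob*); -unu when the stem ends in a vowel (*rivjuvu*, *baki*).
*jij* — final sound /j/ (a voiced consonant) → -ala → *jijala*.

jijala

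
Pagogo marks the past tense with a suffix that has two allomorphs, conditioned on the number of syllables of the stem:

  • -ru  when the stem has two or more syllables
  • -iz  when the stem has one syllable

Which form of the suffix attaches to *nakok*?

With 2 syllables, *nakok* takes -ru.

-ru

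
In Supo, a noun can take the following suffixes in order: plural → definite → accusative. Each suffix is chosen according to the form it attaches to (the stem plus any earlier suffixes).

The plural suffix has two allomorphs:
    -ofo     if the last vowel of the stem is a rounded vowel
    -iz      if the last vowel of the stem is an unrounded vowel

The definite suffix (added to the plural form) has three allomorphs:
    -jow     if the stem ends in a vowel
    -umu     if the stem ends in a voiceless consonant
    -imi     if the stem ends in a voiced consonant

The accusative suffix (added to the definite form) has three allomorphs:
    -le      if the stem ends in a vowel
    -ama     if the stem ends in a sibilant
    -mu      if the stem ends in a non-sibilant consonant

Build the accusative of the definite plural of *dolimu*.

*dolimu* — last vowel /u/ (a rounded vowel) → -ofo → *dolimuofo*.
The plural form *dolimuofo*: final sound = /o/, a vowel → -jow → *dolimuofojow*.
The definite form *dolimuofojow* — final sound /w/ (a non-sibilant consonant) → -mu → *dolimuofojowmu*.

dolimuofojowmu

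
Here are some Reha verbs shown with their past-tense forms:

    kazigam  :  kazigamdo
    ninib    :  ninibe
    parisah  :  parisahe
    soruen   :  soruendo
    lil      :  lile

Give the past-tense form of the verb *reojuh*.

reojuhe

The alternation tracks the final consonant of the stem — -do when the stem ends in a nasal (*kazigam*, *soruen*); -e when the stem ends in a non-nasal consonant (*ninib*, *parisah*, *lil*).
*reojuh* — final consonant /h/ (non-nasal) → -e → *reojuhe*.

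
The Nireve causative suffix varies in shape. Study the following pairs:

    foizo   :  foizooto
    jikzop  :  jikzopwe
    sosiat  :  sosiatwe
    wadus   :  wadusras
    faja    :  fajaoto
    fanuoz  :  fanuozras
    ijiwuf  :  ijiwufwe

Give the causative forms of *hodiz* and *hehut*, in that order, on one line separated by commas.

hodizras, hehutwe

The alternation tracks the final sound of the stem — -ras when the stem ends in a sibilant (*wadus*, *fanuoz*); -we when the stem ends in a non-sibilant consonant (*jikzop*, *sosiat*, *ijiwuf*); -oto when the stem ends in a vowel (*foizo*, *faja*).
The final sound of *hodiz* is /z/, which is a sibilant, so the suffix is -ras, giving *hodizras*.
*hehut*: final sound = /t/, a non-sibilant consonant → -we → *hehutwe*.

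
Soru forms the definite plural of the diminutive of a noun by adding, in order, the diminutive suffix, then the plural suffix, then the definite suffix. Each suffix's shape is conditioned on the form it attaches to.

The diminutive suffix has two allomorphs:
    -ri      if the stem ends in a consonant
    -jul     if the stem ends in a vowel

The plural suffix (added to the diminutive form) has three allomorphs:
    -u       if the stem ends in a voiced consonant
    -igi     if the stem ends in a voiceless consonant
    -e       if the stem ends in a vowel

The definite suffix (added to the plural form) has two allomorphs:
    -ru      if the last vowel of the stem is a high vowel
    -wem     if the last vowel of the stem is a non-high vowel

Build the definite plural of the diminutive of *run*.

*run* — final sound /n/ (a consonant) → -ri → *runri*.
Since the final sound of the diminutive form *runri* is /i/ (a vowel), it takes -e, giving *runrie*.
The plural form *runrie* — last vowel /e/ (a non-high vowel) → -wem → *runriewem*.

runriewem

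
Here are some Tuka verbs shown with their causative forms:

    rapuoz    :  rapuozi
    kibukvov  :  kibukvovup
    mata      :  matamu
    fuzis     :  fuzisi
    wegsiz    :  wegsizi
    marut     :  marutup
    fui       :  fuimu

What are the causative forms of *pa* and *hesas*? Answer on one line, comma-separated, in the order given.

The alternation tracks the final sound of the stem — -i when the stem ends in a sibilant (*rapuoz*, *fuzis*, *wegsiz*); -up when the stem ends in a non-sibilant consonant (*kibukvov*, *marut*); -mu when the stem ends in a vowel (*mata*, *fui*).
Since the final sound of *pa* is /a/ (a vowel), it takes -mu, giving *pamu*.
*hesas*: final sound = /s/, a sibilant → -i → *hesasi*.

pamu, hesasi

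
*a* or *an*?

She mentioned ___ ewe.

a

The indefinite article is chosen by the initial *sound* of the following word, not its spelling.
*ewe* begins with the sound /juː/ (pronounced /juː/) — a consonant sound.
So the article is *a*: She mentioned a ewe.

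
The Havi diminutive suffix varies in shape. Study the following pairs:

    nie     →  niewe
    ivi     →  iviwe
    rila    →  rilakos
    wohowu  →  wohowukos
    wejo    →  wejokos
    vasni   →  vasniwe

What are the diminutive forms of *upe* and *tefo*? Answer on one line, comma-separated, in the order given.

upewe, tefokos

The alternation tracks the last vowel of the stem — -we when the last vowel of the stem is a front vowel (*nie*, *ivi*, *vasni*); -kos when the last vowel of the stem is a back vowel (*rila*, *wohowu*, *wejo*).
*upe* — last vowel /e/ (a front vowel) → -we → *upewe*.
*tefo* — last vowel /o/ (a back vowel) → -kos → *tefokos*.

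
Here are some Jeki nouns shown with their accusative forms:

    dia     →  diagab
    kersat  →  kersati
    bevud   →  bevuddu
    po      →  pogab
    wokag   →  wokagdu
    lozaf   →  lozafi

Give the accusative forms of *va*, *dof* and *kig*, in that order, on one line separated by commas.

The pattern is voicing of the final sound: -i when the stem ends in a voiceless consonant (*kersat*, *lozaf*); -du when the stem ends in a voiced consonant (*bevud*, *wokag*); -gab when the stem ends in a vowel (*dia*, *po*).
Since the final sound of *va* is /a/ (a vowel), it takes -gab, giving *vagab*.
Since the final sound of *dof* is /f/ (a voiceless consonant), it takes -i, giving *dofi*.
Since the final sound of *kig* is /g/ (a voiced consonant), it takes -du, giving *kigdu*.

vagab, dofi, kigdu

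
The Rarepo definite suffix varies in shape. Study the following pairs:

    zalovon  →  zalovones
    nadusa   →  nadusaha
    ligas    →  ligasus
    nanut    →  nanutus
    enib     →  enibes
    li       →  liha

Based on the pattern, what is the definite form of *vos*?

vosus

The pattern is voicing of the final sound: -us when the stem ends in a voiceless consonant (*ligas*, *nanut*); -es when the stem ends in a voiced consonant (*zalovon*, *enib*); -ha when the stem ends in a vowel (*nadusa*, *li*).
*vos*: final sound = /s/, a voiceless consonant → -us → *vosus*.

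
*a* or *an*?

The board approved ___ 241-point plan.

The indefinite article is chosen by the initial *sound* of the following word, not its spelling.
The number *241* is spoken "two hundred …", beginning with /tuː/ — a consonant sound.
So the article is *a*: The board approved a 241-point plan.

a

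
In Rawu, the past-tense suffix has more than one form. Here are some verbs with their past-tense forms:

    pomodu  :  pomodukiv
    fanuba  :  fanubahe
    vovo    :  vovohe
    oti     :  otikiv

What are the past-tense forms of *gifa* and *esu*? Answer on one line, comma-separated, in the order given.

gifahe, esukiv

Looking at the last vowel of each stem: -kiv when the last vowel of the stem is a high vowel (*pomodu*, *oti*); -he when the last vowel of the stem is a non-high vowel (*fanuba*, *vovo*).
Since the last vowel of *gifa* is /a/ (a non-high vowel), it takes -he, giving *gifahe*.
The last vowel of *esu* is /u/, which is a high vowel, so the suffix is -kiv, giving *esukiv*.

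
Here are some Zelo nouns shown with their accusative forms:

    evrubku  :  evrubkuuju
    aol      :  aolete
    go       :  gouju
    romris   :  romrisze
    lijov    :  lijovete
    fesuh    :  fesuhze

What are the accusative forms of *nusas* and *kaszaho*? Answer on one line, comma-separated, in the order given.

The alternation tracks the final sound of the stem — -ze when the stem ends in a voiceless consonant (*romris*, *fesuh*); -ete when the stem ends in a voiced consonant (*aol*, *lijov*); -uju when the stem ends in a vowel (*evrubku*, *go*).
Since the final sound of *nusas* is /s/ (a voiceless consonant), it takes -ze, giving *nusasze*.
*kaszaho*: final sound = /o/, a vowel → -uju → *kaszahouju*.

nusasze, kaszahouju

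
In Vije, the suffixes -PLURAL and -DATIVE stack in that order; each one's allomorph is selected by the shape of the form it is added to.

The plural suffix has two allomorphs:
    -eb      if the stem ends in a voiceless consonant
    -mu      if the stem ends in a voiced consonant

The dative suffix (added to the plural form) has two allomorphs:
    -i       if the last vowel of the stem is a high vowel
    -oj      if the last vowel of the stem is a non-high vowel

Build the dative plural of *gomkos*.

Since the final consonant of *gomkos* is /s/ (voiceless), it takes -eb, giving *gomkoseb*.
Since the last vowel of the plural form *gomkoseb* is /e/ (a non-high vowel), it takes -oj, giving *gomkoseboj*.

gomkoseboj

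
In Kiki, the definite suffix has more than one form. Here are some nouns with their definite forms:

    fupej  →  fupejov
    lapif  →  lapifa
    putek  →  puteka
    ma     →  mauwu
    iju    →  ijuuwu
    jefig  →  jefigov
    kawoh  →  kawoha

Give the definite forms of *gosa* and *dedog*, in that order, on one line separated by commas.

The alternation tracks the final sound of the stem — -a when the stem ends in a voiceless consonant (*lapif*, *putek*, *kawoh*); -ov when the stem ends in a voiced consonant (*fupej*, *jefig*); -uwu when the stem ends in a vowel (*ma*, *iju*).
*gosa*: final sound = /a/, a vowel → -uwu → *gosauwu*.
Since the final sound of *dedog* is /g/ (a voiced consonant), it takes -ov, giving *dedogov*.

gosauwu, dedogov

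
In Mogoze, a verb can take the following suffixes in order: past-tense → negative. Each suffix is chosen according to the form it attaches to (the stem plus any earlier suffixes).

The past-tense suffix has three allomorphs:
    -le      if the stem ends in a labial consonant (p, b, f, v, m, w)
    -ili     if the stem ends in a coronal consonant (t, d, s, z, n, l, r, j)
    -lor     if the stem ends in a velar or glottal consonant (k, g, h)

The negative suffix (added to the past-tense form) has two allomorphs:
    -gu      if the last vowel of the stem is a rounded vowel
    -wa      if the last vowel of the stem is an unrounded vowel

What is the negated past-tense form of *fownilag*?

fownilaglorgu

*fownilag* — final consonant /g/ (velar/glottal) → -lor → *fownilaglor*.
The past-tense form *fownilaglor* — last vowel /o/ (a rounded vowel) → -gu → *fownilaglorgu*.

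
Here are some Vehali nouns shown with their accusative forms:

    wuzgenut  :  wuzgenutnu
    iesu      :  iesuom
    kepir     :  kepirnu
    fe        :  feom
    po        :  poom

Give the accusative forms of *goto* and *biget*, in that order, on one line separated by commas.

gotoom, bigetnu

Looking at the final sound of each stem: -nu when the stem ends in a consonant (*wuzgenut*, *kepir*); -om when the stem ends in a vowel (*iesu*, *fe*, *po*).
The final sound of *goto* is /o/, which is a vowel, so the suffix is -om, giving *gotoom*.
The final sound of *biget* is /t/, which is a consonant, so the suffix is -nu, giving *bigetnu*.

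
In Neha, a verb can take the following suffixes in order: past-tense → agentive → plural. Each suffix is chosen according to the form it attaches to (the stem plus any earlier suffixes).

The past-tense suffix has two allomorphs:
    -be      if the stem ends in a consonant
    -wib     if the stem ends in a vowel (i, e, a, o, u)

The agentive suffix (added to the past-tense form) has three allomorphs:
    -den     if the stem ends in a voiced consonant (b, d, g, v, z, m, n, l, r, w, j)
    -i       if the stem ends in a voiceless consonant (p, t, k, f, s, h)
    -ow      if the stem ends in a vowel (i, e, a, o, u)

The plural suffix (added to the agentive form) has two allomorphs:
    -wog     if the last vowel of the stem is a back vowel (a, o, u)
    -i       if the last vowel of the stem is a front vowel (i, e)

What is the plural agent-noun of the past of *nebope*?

nebopewibdeni

The final sound of *nebope* is /e/, which is a vowel, so the past-tense suffix is -wib, giving *nebopewib*.
The past-tense form *nebopewib* — final sound /b/ (a voiced consonant) → -den → *nebopewibden*.
The agentive form *nebopewibden*: last vowel = /e/, a front vowel → -i → *nebopewibdeni*.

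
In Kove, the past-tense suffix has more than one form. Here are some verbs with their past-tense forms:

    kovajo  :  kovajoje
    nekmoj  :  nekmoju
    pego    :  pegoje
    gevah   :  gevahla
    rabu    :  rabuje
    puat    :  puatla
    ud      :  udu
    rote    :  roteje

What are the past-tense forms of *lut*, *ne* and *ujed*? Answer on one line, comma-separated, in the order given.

lutla, neje, ujedu

The alternation tracks the final sound of the stem — -la when the stem ends in a voiceless consonant (*gevah*, *puat*); -u when the stem ends in a voiced consonant (*nekmoj*, *ud*); -je when the stem ends in a vowel (*kovajo*, *pego*, *rabu*, *rote*).
The final sound of *lut* is /t/, which is a voiceless consonant, so the suffix is -la, giving *lutla*.
*ne* — final sound /e/ (a vowel) → -je → *neje*.
*ujed* — final sound /d/ (a voiced consonant) → -u → *ujedu*.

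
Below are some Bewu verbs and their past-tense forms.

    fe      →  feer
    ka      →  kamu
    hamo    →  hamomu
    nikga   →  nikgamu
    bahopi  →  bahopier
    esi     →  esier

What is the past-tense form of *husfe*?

husfeer

The suffix is conditioned by the last vowel: -er when the last vowel of the stem is a front vowel (*fe*, *bahopi*, *esi*); -mu when the last vowel of the stem is a back vowel (*ka*, *hamo*, *nikga*).
*husfe*: last vowel = /e/, a front vowel → -er → *husfeer*.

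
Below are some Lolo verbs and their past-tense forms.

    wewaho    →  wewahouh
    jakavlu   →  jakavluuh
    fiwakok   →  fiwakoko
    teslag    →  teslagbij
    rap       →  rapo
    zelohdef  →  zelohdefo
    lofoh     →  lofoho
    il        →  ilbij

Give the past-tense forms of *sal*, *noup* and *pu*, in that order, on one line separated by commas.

The pattern is voicing of the final sound: -o when the stem ends in a voiceless consonant (*fiwakok*, *rap*, *zelohdef*, *lofoh*); -bij when the stem ends in a voiced consonant (*teslag*, *il*); -uh when the stem ends in a vowel (*wewaho*, *jakavlu*).
*sal*: final sound = /l/, a voiced consonant → -bij → *salbij*.
*noup*: final sound = /p/, a voiceless consonant → -o → *noupo*.
*pu*: final sound = /u/, a vowel → -uh → *puuh*.

salbij, noupo, puuh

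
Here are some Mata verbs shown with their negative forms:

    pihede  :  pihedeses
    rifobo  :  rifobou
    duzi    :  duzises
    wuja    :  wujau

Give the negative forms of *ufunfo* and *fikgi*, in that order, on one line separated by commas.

ufunfou, fikgises

The alternation tracks the last vowel of the stem — -ses when the last vowel of the stem is a front vowel (*pihede*, *duzi*); -u when the last vowel of the stem is a back vowel (*rifobo*, *wuja*).
*ufunfo* — last vowel /o/ (a back vowel) → -u → *ufunfou*.
The last vowel of *fikgi* is /i/, which is a front vowel, so the suffix is -ses, giving *fikgises*.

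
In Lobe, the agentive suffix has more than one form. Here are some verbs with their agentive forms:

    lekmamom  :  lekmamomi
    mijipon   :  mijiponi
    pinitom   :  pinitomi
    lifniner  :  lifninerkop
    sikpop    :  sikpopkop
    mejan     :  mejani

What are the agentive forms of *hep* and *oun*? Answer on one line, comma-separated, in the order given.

Looking at the final consonant of each stem: -i when the stem ends in a nasal (*lekmamom*, *mijipon*, *pinitom*, *mejan*); -kop when the stem ends in a non-nasal consonant (*lifniner*, *sikpop*).
*hep* — final consonant /p/ (non-nasal) → -kop → *hepkop*.
*oun*: final consonant = /n/, a nasal → -i → *ouni*.

hepkop, ouni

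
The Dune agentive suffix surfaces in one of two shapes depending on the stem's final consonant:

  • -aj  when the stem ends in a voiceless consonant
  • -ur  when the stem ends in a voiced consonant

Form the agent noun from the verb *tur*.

*tur* — final consonant /r/ (voiced) → -ur → *turur*.

turur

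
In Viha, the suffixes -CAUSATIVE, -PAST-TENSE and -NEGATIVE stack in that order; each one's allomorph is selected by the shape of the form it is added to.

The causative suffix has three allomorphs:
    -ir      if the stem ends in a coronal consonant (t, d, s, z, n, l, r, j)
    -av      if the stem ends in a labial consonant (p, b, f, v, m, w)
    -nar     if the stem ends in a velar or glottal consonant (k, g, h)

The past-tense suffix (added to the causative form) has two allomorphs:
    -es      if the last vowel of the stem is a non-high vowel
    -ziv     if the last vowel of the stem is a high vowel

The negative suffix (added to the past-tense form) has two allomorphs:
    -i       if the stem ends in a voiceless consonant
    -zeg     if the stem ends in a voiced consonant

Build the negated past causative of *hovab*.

hovabavesi

*hovab* — final consonant /b/ (labial) → -av → *hovabav*.
Since the last vowel of the causative form *hovabav* is /a/ (a non-high vowel), it takes -es, giving *hovabaves*.
The final consonant of the past-tense form *hovabaves* is /s/, which is voiceless, so the negative suffix is -i, giving *hovabavesi*.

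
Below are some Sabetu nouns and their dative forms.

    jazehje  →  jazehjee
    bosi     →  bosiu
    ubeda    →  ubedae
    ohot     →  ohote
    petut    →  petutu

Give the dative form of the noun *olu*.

oluu

The alternation tracks the last vowel of the stem — -u when the last vowel of the stem is a high vowel (*bosi*, *petut*); -e when the last vowel of the stem is a non-high vowel (*jazehje*, *ubeda*, *ohot*).
The last vowel of *olu* is /u/, which is a high vowel, so the suffix is -u, giving *oluu*.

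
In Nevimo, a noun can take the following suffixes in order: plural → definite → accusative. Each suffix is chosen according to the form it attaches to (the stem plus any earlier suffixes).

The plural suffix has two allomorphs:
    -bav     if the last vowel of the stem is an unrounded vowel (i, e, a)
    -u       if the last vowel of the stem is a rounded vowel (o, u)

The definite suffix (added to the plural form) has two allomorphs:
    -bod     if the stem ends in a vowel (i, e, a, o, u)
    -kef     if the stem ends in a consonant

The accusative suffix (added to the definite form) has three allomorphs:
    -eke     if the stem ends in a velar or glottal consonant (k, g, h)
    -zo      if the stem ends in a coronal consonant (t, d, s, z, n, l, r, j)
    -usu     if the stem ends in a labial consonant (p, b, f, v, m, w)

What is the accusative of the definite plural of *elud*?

*elud*: last vowel = /u/, a rounded vowel → -u → *eludu*.
Since the final sound of the plural form *eludu* is /u/ (a vowel), it takes -bod, giving *eludubod*.
Since the final consonant of the definite form *eludubod* is /d/ (coronal), it takes -zo, giving *eludubodzo*.

eludubodzo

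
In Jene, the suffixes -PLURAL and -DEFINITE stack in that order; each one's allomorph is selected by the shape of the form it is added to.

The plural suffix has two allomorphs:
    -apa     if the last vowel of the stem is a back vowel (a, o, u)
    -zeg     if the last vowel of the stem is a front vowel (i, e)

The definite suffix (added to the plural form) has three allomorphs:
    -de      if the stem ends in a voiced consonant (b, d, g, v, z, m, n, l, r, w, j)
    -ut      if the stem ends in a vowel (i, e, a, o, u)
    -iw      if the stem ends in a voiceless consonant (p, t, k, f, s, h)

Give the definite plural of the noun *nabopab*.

*nabopab*: last vowel = /a/, a back vowel → -apa → *nabopabapa*.
The plural form *nabopabapa*: final sound = /a/, a vowel → -ut → *nabopabapaut*.

nabopabapaut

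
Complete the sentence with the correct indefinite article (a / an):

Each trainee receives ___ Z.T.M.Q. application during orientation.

The indefinite article is chosen by the initial *sound* of the following word, not its spelling.
The initialism *Z.T.M.Q.* is read letter by letter; the first letter, Z, is pronounced /ziː/, which begins with a consonant sound.
So the article is *a*: Each trainee receives a Z.T.M.Q. application during orientation.

a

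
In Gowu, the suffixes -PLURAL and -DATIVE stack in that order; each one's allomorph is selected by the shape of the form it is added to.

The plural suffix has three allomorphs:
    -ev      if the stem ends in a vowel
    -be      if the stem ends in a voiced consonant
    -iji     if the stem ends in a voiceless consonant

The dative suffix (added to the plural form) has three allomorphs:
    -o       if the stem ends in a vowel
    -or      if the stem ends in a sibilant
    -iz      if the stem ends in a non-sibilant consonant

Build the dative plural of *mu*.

mueviz

*mu*: final sound = /u/, a vowel → -ev → *muev*.
The plural form *muev* — final sound /v/ (a non-sibilant consonant) → -iz → *mueviz*.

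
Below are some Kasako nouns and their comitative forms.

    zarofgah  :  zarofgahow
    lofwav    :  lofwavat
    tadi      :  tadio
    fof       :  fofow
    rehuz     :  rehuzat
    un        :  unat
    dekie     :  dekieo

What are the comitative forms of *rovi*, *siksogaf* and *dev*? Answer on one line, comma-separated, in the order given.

rovio, siksogafow, devat

The suffix is conditioned by the final sound: -ow when the stem ends in a voiceless consonant (*zarofgah*, *fof*); -at when the stem ends in a voiced consonant (*lofwav*, *rehuz*, *un*); -o when the stem ends in a vowel (*tadi*, *dekie*).
*rovi*: final sound = /i/, a vowel → -o → *rovio*.
The final sound of *siksogaf* is /f/, which is a voiceless consonant, so the suffix is -ow, giving *siksogafow*.
Since the final sound of *dev* is /v/ (a voiced consonant), it takes -at, giving *devat*.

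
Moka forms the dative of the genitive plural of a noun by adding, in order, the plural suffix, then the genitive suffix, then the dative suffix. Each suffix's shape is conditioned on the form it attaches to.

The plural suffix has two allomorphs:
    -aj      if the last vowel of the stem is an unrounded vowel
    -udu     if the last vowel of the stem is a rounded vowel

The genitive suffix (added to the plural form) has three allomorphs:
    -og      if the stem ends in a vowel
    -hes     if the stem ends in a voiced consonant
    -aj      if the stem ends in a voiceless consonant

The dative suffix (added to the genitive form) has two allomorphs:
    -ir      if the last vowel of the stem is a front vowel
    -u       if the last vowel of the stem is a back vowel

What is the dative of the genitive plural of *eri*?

Since the last vowel of *eri* is /i/ (an unrounded vowel), it takes -aj, giving *eriaj*.
The final sound of the plural form *eriaj* is /j/, which is a voiced consonant, so the genitive suffix is -hes, giving *eriajhes*.
Since the last vowel of the genitive form *eriajhes* is /e/ (a front vowel), it takes -ir, giving *eriajhesir*.

eriajhesir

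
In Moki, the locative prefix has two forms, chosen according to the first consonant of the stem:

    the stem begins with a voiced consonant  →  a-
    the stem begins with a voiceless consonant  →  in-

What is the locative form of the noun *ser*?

*ser* — first consonant /s/ (voiceless) → in- → *inser*.

inser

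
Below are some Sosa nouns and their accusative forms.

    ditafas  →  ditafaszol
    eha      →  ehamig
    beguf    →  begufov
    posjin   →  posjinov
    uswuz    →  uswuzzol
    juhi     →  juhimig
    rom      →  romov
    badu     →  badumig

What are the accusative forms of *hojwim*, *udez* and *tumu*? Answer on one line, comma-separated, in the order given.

The pattern is sibilance of the final sound: -zol when the stem ends in a sibilant (*ditafas*, *uswuz*); -ov when the stem ends in a non-sibilant consonant (*beguf*, *posjin*, *rom*); -mig when the stem ends in a vowel (*eha*, *juhi*, *badu*).
The final sound of *hojwim* is /m/, which is a non-sibilant consonant, so the suffix is -ov, giving *hojwimov*.
The final sound of *udez* is /z/, which is a sibilant, so the suffix is -zol, giving *udezzol*.
*tumu*: final sound = /u/, a vowel → -mig → *tumumig*.

hojwimov, udezzol, tumumig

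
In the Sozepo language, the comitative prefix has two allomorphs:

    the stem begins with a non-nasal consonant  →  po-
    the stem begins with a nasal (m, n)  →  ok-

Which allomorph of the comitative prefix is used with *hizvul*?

po-

*hizvul*: first consonant = /h/, non-nasal → po-.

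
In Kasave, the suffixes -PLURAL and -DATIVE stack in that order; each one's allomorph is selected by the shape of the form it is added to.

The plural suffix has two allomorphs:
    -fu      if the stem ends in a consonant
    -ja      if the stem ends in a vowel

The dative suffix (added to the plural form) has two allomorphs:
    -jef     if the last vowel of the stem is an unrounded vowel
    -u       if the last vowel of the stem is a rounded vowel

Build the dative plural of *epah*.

*epah*: final sound = /h/, a consonant → -fu → *epahfu*.
The last vowel of the plural form *epahfu* is /u/, which is a rounded vowel, so the dative suffix is -u, giving *epahfuu*.

epahfuu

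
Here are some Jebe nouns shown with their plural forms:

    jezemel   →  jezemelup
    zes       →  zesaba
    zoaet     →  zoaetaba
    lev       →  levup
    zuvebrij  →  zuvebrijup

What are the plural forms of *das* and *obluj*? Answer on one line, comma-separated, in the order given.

The alternation tracks the final consonant of the stem — -aba when the stem ends in a voiceless consonant (*zes*, *zoaet*); -up when the stem ends in a voiced consonant (*jezemel*, *lev*, *zuvebrij*).
Since the final consonant of *das* is /s/ (voiceless), it takes -aba, giving *dasaba*.
*obluj*: final consonant = /j/, voiced → -up → *oblujup*.

dasaba, oblujup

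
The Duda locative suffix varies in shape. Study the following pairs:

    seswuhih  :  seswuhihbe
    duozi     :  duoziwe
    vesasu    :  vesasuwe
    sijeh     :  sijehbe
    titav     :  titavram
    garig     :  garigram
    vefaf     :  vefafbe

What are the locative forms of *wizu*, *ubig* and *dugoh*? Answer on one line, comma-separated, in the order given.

wizuwe, ubigram, dugohbe

The alternation tracks the final sound of the stem — -be when the stem ends in a voiceless consonant (*seswuhih*, *sijeh*, *vefaf*); -ram when the stem ends in a voiced consonant (*titav*, *garig*); -we when the stem ends in a vowel (*duozi*, *vesasu*).
The final sound of *wizu* is /u/, which is a vowel, so the suffix is -we, giving *wizuwe*.
The final sound of *ubig* is /g/, which is a voiced consonant, so the suffix is -ram, giving *ubigram*.
The final sound of *dugoh* is /h/, which is a voiceless consonant, so the suffix is -be, giving *dugohbe*.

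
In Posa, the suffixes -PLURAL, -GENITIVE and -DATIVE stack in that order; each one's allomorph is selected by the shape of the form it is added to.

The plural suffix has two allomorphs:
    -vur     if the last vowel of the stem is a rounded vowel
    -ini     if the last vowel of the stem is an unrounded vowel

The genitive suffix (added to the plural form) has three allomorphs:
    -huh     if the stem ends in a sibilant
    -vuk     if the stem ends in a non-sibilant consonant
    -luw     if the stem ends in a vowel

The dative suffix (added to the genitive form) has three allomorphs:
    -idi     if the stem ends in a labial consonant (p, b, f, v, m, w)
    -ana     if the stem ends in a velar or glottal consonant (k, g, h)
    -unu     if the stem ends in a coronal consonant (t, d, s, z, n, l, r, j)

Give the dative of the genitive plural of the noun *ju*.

juvurvukana

Since the last vowel of *ju* is /u/ (a rounded vowel), it takes -vur, giving *juvur*.
The final sound of the plural form *juvur* is /r/, which is a non-sibilant consonant, so the genitive suffix is -vuk, giving *juvurvuk*.
Since the final consonant of the genitive form *juvurvuk* is /k/ (velar/glottal), it takes -ana, giving *juvurvukana*.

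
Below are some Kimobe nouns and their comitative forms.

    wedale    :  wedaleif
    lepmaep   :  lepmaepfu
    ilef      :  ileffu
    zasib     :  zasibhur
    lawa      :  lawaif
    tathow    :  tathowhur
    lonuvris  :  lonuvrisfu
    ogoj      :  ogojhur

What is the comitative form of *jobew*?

jobewhur

The suffix is conditioned by the final sound: -fu when the stem ends in a voiceless consonant (*lepmaep*, *ilef*, *lonuvris*); -hur when the stem ends in a voiced consonant (*zasib*, *tathow*, *ogoj*); -if when the stem ends in a vowel (*wedale*, *lawa*).
*jobew* — final sound /w/ (a voiced consonant) → -hur → *jobewhur*.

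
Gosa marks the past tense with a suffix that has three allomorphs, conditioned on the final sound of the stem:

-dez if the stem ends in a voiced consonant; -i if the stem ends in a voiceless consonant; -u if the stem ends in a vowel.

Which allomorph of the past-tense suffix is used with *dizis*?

-i

*dizis* — final sound /s/ (a voiceless consonant) → -i.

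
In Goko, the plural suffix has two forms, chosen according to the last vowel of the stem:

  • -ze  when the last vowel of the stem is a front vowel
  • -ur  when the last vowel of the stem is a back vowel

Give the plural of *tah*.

tahur

Since the last vowel of *tah* is /a/ (a back vowel), it takes -ur, giving *tahur*.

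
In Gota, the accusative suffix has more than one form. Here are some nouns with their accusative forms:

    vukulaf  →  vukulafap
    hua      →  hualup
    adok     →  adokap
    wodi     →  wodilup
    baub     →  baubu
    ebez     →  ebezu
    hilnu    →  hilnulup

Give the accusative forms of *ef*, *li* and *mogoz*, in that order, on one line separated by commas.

The suffix is conditioned by the final sound: -ap when the stem ends in a voiceless consonant (*vukulaf*, *adok*); -u when the stem ends in a voiced consonant (*baub*, *ebez*); -lup when the stem ends in a vowel (*hua*, *wodi*, *hilnu*).
The final sound of *ef* is /f/, which is a voiceless consonant, so the suffix is -ap, giving *efap*.
*li*: final sound = /i/, a vowel → -lup → *lilup*.
*mogoz* — final sound /z/ (a voiced consonant) → -u → *mogozu*.

efap, lilup, mogozu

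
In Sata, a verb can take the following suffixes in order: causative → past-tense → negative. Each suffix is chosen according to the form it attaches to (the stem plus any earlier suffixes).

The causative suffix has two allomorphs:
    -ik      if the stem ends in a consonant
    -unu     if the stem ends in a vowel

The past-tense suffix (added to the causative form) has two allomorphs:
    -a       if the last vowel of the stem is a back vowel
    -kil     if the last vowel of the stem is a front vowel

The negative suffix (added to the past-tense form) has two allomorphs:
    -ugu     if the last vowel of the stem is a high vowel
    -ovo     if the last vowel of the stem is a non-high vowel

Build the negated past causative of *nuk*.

The final sound of *nuk* is /k/, which is a consonant, so the causative suffix is -ik, giving *nukik*.
Since the last vowel of the causative form *nukik* is /i/ (a front vowel), it takes -kil, giving *nukikkil*.
Since the last vowel of the past-tense form *nukikkil* is /i/ (a high vowel), it takes -ugu, giving *nukikkilugu*.

nukikkilugu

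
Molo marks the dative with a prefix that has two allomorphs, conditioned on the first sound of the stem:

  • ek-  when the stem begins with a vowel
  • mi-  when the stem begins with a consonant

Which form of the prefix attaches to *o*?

ek-

The first sound of *o* is /o/, which is a vowel, so the prefix is ek-.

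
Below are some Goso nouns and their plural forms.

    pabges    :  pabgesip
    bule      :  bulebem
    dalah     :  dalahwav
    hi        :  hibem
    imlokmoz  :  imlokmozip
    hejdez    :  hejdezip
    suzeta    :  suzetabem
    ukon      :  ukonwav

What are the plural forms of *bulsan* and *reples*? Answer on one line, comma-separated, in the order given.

The suffix is conditioned by the final sound: -ip when the stem ends in a sibilant (*pabges*, *imlokmoz*, *hejdez*); -wav when the stem ends in a non-sibilant consonant (*dalah*, *ukon*); -bem when the stem ends in a vowel (*bule*, *hi*, *suzeta*).
*bulsan*: final sound = /n/, a non-sibilant consonant → -wav → *bulsanwav*.
*reples* — final sound /s/ (a sibilant) → -ip → *replesip*.

bulsanwav, replesip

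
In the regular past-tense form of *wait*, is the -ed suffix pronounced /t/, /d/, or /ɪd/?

/ɪd/

The stem *wait* ends in /t/ or /d/.
The -ed suffix is realized as /ɪd/ after /t, d/; as /t/ after other voiceless consonants; and as /d/ after other voiced sounds.
So -ed on *wait* is pronounced /ɪd/.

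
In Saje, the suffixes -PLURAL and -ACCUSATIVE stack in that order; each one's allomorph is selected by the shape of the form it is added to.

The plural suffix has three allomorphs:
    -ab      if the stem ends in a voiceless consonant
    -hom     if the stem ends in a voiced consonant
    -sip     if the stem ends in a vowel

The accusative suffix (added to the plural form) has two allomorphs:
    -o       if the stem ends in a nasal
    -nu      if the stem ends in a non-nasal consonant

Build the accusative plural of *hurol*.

*hurol* — final sound /l/ (a voiced consonant) → -hom → *hurolhom*.
Since the final consonant of the plural form *hurolhom* is /m/ (a nasal), it takes -o, giving *hurolhomo*.

hurolhomo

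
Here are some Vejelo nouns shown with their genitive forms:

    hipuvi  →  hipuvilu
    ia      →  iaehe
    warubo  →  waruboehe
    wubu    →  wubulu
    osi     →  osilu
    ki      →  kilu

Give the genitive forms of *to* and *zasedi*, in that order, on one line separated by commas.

The suffix is conditioned by the last vowel: -lu when the last vowel of the stem is a high vowel (*hipuvi*, *wubu*, *osi*, *ki*); -ehe when the last vowel of the stem is a non-high vowel (*ia*, *warubo*).
*to*: last vowel = /o/, a non-high vowel → -ehe → *toehe*.
*zasedi*: last vowel = /i/, a high vowel → -lu → *zasedilu*.

toehe, zasedilu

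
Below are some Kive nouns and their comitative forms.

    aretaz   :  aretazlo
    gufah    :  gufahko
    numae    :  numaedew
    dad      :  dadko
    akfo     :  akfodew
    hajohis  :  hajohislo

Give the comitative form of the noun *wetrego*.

The alternation tracks the final sound of the stem — -lo when the stem ends in a sibilant (*aretaz*, *hajohis*); -ko when the stem ends in a non-sibilant consonant (*gufah*, *dad*); -dew when the stem ends in a vowel (*numae*, *akfo*).
*wetrego*: final sound = /o/, a vowel → -dew → *wetregodew*.

wetregodew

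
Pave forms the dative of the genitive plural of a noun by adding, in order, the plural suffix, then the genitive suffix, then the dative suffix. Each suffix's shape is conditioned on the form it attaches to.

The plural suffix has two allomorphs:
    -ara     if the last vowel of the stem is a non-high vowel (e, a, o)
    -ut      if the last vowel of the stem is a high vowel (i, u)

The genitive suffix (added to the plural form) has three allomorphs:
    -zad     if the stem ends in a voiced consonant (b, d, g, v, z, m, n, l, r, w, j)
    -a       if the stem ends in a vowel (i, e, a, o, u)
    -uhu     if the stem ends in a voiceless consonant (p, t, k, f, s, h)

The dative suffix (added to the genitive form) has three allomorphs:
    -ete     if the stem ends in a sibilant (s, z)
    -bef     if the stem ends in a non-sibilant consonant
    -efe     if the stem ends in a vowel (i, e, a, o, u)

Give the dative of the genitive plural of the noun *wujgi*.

wujgiutuhuefe

Since the last vowel of *wujgi* is /i/ (a high vowel), it takes -ut, giving *wujgiut*.
The plural form *wujgiut*: final sound = /t/, a voiceless consonant → -uhu → *wujgiutuhu*.
The genitive form *wujgiutuhu*: final sound = /u/, a vowel → -efe → *wujgiutuhuefe*.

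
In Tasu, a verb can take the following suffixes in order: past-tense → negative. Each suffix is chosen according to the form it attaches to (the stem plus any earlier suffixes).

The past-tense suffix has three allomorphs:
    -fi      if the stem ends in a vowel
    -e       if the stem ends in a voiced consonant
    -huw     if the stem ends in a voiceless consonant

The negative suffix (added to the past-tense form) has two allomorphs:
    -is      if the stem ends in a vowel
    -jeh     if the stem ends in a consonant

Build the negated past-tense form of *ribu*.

*ribu*: final sound = /u/, a vowel → -fi → *ribufi*.
The past-tense form *ribufi* — final sound /i/ (a vowel) → -is → *ribufiis*.

ribufiis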